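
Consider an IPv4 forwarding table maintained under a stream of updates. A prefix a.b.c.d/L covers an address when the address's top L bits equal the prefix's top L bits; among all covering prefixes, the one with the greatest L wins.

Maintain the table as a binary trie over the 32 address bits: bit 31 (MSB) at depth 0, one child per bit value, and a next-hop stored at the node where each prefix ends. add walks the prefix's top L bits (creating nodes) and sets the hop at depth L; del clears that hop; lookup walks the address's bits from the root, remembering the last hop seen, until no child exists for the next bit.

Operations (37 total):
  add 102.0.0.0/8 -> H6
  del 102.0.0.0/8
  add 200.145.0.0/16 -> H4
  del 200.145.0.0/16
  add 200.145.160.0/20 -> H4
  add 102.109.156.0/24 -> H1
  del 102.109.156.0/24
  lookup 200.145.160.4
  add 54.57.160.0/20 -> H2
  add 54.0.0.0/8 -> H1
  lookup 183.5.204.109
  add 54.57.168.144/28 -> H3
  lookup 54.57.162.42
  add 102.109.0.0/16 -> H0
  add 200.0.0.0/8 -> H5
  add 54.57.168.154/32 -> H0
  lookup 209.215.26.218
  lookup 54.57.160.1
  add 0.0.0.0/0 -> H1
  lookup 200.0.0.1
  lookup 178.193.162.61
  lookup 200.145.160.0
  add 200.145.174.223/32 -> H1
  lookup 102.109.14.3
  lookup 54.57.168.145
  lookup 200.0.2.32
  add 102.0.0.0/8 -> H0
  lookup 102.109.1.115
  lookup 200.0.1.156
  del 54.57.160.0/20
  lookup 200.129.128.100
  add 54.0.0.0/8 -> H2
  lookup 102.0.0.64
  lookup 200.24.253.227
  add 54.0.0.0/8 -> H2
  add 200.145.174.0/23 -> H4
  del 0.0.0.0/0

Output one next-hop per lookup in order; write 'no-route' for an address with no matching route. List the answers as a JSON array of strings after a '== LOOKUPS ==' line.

Trace:
  add 102.0.0.0/8 -> H6 at depth 8
  - 102.0.0.0/8 clear@8
  add 200.145.0.0/16 -> H4 at depth 16
  - 200.145.0.0/16 clear@16
  add 200.145.160.0/20 -> H4 at depth 20
  add 102.109.156.0/24 -> H1 at depth 24
  - 102.109.156.0/24 clear@24
  Q 200.145.160.4: descend 11001000100100011010 ; hops seen [H4] ; pick H4
  add 54.57.160.0/20 -> H2 at depth 20
  add 54.0.0.0/8 -> H1 at depth 8
  Q 183.5.204.109: descend 1 ; hops seen [∅] ; pick no-route
  add 54.57.168.144/28 -> H3 at depth 28
  Q 54.57.162.42: descend 00110110001110011010 ; hops seen [H1,H2] ; pick H2
  add 102.109.0.0/16 -> H0 at depth 16
  add 200.0.0.0/8 -> H5 at depth 8
  add 54.57.168.154/32 -> H0 at depth 32
  Q 209.215.26.218: descend 110 ; hops seen [∅] ; pick no-route
  Q 54.57.160.1: descend 00110110001110011010 ; hops seen [H1,H2] ; pick H2
  add 0.0.0.0/0 -> H1 at depth 0
  Q 200.0.0.1: descend 11001000 ; hops seen [H1,H5] ; pick H5
  Q 178.193.162.61: descend 1 ; hops seen [H1] ; pick H1
  Q 200.145.160.0: descend 11001000100100011010 ; hops seen [H1,H5,H4] ; pick H4
  add 200.145.174.223/32 -> H1 at depth 32
  Q 102.109.14.3: descend 0110011001101101 ; hops seen [H1,H0] ; pick H0
  Q 54.57.168.145: descend 0011011000111001101010001001 ; hops seen [H1,H1,H2,H3] ; pick H3
  Q 200.0.2.32: descend 11001000 ; hops seen [H1,H5] ; pick H5
  add 102.0.0.0/8 -> H0 at depth 8
  Q 102.109.1.115: descend 0110011001101101 ; hops seen [H1,H0,H0] ; pick H0
  Q 200.0.1.156: descend 11001000 ; hops seen [H1,H5] ; pick H5
  - 54.57.160.0/20 clear@20
  Q 200.129.128.100: descend 11001000100 ; hops seen [H1,H5] ; pick H5
  add 54.0.0.0/8 -> H2 at depth 8
  Q 102.0.0.64: descend 011001100 ; hops seen [H1,H0] ; pick H0
  Q 200.24.253.227: descend 11001000 ; hops seen [H1,H5] ; pick H5
  add 54.0.0.0/8 -> H2 at depth 8
  add 200.145.174.0/23 -> H4 at depth 23
  - 0.0.0.0/0 clear@0

== LOOKUPS ==
["H4","no-route","H2","no-route","H2","H5","H1","H4","H0","H3","H5","H0","H5","H5","H0","H5"]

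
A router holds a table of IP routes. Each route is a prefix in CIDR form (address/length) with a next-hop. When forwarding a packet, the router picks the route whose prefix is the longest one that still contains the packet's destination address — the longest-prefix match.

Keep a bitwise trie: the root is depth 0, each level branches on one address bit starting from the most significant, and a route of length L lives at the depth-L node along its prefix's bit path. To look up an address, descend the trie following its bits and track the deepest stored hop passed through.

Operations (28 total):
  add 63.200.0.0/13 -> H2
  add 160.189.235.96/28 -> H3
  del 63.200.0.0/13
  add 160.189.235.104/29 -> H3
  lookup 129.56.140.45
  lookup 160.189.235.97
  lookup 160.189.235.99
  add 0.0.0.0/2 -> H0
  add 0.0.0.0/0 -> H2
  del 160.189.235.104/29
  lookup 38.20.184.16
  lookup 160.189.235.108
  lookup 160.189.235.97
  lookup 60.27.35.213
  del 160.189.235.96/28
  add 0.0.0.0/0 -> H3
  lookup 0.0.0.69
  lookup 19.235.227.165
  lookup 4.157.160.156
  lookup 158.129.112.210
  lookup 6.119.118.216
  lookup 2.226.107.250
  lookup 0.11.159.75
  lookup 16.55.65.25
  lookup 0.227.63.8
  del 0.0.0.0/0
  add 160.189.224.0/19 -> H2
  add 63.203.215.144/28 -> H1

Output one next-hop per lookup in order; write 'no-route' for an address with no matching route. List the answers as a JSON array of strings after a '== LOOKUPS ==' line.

Process each operation:
  add 63.200.0.0/13 -> H2 at depth 13
  add 160.189.235.96/28 -> H3 at depth 28
  del 63.200.0.0/13 (clear depth 13)
  add 160.189.235.104/29 -> H3 at depth 29
  ? 129.56.140.45  path d0:-→d1:-→d2:-  best=no-route
  ? 160.189.235.97  path d0:-→d1:-→d2:-→d3:-→d4:-→d5:-→d6:-→d7:-→d8:-→d9:-→d10:-→d11:-→d12:-→d13:-→d14:-→d15:-→d16:-→d17:-→d18:-→d19:-→d20:-→d21:-→d22:-→d23:-→d24:-→d25:-→d26:-→d27:-→d28:H3  best=H3
  ? 160.189.235.99  path d0:-→d1:-→d2:-→d3:-→d4:-→d5:-→d6:-→d7:-→d8:-→d9:-→d10:-→d11:-→d12:-→d13:-→d14:-→d15:-→d16:-→d17:-→d18:-→d19:-→d20:-→d21:-→d22:-→d23:-→d24:-→d25:-→d26:-→d27:-→d28:H3  best=H3
  add 0.0.0.0/2 -> H0 at depth 2
  add 0.0.0.0/0 -> H2 at depth 0
  del 160.189.235.104/29 (clear depth 29)
  ? 38.20.184.16  path d0:H2→d1:-→d2:H0→d3:-  best=H0
  ? 160.189.235.108  path d0:H2→d1:-→d2:-→d3:-→d4:-→d5:-→d6:-→d7:-→d8:-→d9:-→d10:-→d11:-→d12:-→d13:-→d14:-→d15:-→d16:-→d17:-→d18:-→d19:-→d20:-→d21:-→d22:-→d23:-→d24:-→d25:-→d26:-→d27:-→d28:H3→d29:-  best=H3
  ? 160.189.235.97  path d0:H2→d1:-→d2:-→d3:-→d4:-→d5:-→d6:-→d7:-→d8:-→d9:-→d10:-→d11:-→d12:-→d13:-→d14:-→d15:-→d16:-→d17:-→d18:-→d19:-→d20:-→d21:-→d22:-→d23:-→d24:-→d25:-→d26:-→d27:-→d28:H3  best=H3
  ? 60.27.35.213  path d0:H2→d1:-→d2:H0→d3:-→d4:-→d5:-→d6:-  best=H0
  del 160.189.235.96/28 (clear depth 28)
  add 0.0.0.0/0 -> H3 at depth 0
  ? 0.0.0.69  path d0:H3→d1:-→d2:H0  best=H0
  ? 19.235.227.165  path d0:H3→d1:-→d2:H0  best=H0
  ? 4.157.160.156  path d0:H3→d1:-→d2:H0  best=H0
  ? 158.129.112.210  path d0:H3→d1:-→d2:-  best=H3
  ? 6.119.118.216  path d0:H3→d1:-→d2:H0  best=H0
  ? 2.226.107.250  path d0:H3→d1:-→d2:H0  best=H0
  ? 0.11.159.75  path d0:H3→d1:-→d2:H0  best=H0
  ? 16.55.65.25  path d0:H3→d1:-→d2:H0  best=H0
  ? 0.227.63.8  path d0:H3→d1:-→d2:H0  best=H0
  del 0.0.0.0/0 (clear depth 0)
  add 160.189.224.0/19 -> H2 at depth 19
  add 63.203.215.144/28 -> H1 at depth 28

== LOOKUPS ==
["no-route","H3","H3","H0","H3","H3","H0","H0","H0","H0","H3","H0","H0","H0","H0","H0"]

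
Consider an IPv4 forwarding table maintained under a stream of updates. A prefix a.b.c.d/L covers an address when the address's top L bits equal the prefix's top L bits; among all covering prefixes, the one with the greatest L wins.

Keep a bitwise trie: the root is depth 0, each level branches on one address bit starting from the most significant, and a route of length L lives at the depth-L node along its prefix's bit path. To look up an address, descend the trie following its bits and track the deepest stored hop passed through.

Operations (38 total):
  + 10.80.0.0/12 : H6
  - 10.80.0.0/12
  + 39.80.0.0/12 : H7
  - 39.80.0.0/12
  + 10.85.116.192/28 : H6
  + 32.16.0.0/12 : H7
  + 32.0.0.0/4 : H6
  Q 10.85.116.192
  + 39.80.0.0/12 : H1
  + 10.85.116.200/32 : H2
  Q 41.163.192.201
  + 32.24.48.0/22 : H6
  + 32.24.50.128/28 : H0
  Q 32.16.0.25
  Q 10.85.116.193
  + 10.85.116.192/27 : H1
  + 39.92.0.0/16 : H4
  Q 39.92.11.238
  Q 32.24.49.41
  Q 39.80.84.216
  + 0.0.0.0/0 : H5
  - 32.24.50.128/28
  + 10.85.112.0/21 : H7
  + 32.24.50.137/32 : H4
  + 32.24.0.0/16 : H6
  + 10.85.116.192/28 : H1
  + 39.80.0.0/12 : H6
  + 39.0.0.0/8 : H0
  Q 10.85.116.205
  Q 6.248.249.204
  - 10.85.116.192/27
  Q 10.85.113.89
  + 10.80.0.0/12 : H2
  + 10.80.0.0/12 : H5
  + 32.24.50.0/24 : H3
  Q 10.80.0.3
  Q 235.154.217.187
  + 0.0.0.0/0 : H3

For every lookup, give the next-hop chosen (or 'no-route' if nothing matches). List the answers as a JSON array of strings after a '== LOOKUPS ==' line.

Process each operation:
  + 10.80.0.0/12 (H6) depth=12
  del 10.80.0.0/12 (clear depth 12)
  + 39.80.0.0/12 (H7) depth=12
  del 39.80.0.0/12 (clear depth 12)
  + 10.85.116.192/28 (H6) depth=28
  + 32.16.0.0/12 (H7) depth=12
  + 32.0.0.0/4 (H6) depth=4
  Q 10.85.116.192: descend 0000101001010101011101001100 ; hops seen [H6] ; pick H6
  + 39.80.0.0/12 (H1) depth=12
  + 10.85.116.200/32 (H2) depth=32
  Q 41.163.192.201: descend 0010 ; hops seen [H6] ; pick H6
  + 32.24.48.0/22 (H6) depth=22
  + 32.24.50.128/28 (H0) depth=28
  Q 32.16.0.25: descend 001000000001 ; hops seen [H6,H7] ; pick H7
  Q 10.85.116.193: descend 0000101001010101011101001100 ; hops seen [H6] ; pick H6
  + 10.85.116.192/27 (H1) depth=27
  + 39.92.0.0/16 (H4) depth=16
  Q 39.92.11.238: descend 0010011101011100 ; hops seen [H6,H1,H4] ; pick H4
  Q 32.24.49.41: descend 0010000000011000001100 ; hops seen [H6,H7,H6] ; pick H6
  Q 39.80.84.216: descend 001001110101 ; hops seen [H6,H1] ; pick H1
  + 0.0.0.0/0 (H5) depth=0
  del 32.24.50.128/28 (clear depth 28)
  + 10.85.112.0/21 (H7) depth=21
  + 32.24.50.137/32 (H4) depth=32
  + 32.24.0.0/16 (H6) depth=16
  + 10.85.116.192/28 (H1) depth=28
  + 39.80.0.0/12 (H6) depth=12
  + 39.0.0.0/8 (H0) depth=8
  Q 10.85.116.205: descend 00001010010101010111010011001 ; hops seen [H5,H7,H1,H1] ; pick H1
  Q 6.248.249.204: descend 0000 ; hops seen [H5] ; pick H5
  del 10.85.116.192/27 (clear depth 27)
  Q 10.85.113.89: descend 000010100101010101110 ; hops seen [H5,H7] ; pick H7
  + 10.80.0.0/12 (H2) depth=12
  + 10.80.0.0/12 (H5) depth=12
  + 32.24.50.0/24 (H3) depth=24
  Q 10.80.0.3: descend 0000101001010 ; hops seen [H5,H5] ; pick H5
  Q 235.154.217.187: descend ε ; hops seen [H5] ; pick H5
  + 0.0.0.0/0 (H3) depth=0

== LOOKUPS ==
["H6","H6","H7","H6","H4","H6","H1","H1","H5","H7","H5","H5"]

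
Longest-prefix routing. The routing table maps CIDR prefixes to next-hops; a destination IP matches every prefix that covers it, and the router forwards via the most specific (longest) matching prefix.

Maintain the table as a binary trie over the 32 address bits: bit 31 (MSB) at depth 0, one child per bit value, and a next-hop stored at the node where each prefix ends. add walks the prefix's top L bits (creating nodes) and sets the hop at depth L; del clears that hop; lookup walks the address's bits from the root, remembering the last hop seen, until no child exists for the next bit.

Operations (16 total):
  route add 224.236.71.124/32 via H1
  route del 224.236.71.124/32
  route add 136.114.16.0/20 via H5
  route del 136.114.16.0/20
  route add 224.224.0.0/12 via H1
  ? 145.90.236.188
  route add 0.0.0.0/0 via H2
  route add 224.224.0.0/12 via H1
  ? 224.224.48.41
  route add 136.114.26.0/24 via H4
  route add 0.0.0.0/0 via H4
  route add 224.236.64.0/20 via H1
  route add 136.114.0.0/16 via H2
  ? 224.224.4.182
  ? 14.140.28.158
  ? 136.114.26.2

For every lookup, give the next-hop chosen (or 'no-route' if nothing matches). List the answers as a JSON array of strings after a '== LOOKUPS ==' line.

Trace:
  + 224.236.71.124/32 (H1) depth=32
  - 224.236.71.124/32 clear@32
  + 136.114.16.0/20 (H5) depth=20
  - 136.114.16.0/20 clear@20
  + 224.224.0.0/12 (H1) depth=12
  lookup 145.90.236.188: bits 100 walk d0:-→d1:-→d2:-→d3:- -> no-route
  + 0.0.0.0/0 (H2) depth=0
  + 224.224.0.0/12 (H1) depth=12
  lookup 224.224.48.41: bits 111000001110 walk d0:H2→d1:-→d2:-→d3:-→d4:-→d5:-→d6:-→d7:-→d8:-→d9:-→d10:-→d11:-→d12:H1 -> H1
  + 136.114.26.0/24 (H4) depth=24
  + 0.0.0.0/0 (H4) depth=0
  + 224.236.64.0/20 (H1) depth=20
  + 136.114.0.0/16 (H2) depth=16
  lookup 224.224.4.182: bits 111000001110 walk d0:H4→d1:-→d2:-→d3:-→d4:-→d5:-→d6:-→d7:-→d8:-→d9:-→d10:-→d11:-→d12:H1 -> H1
  lookup 14.140.28.158: bits ε walk d0:H4 -> H4
  lookup 136.114.26.2: bits 100010000111001000011010 walk d0:H4→d1:-→d2:-→d3:-→d4:-→d5:-→d6:-→d7:-→d8:-→d9:-→d10:-→d11:-→d12:-→d13:-→d14:-→d15:-→d16:H2→d17:-→d18:-→d19:-→d20:-→d21:-→d22:-→d23:-→d24:H4 -> H4

== LOOKUPS ==
["no-route","H1","H1","H4","H4"]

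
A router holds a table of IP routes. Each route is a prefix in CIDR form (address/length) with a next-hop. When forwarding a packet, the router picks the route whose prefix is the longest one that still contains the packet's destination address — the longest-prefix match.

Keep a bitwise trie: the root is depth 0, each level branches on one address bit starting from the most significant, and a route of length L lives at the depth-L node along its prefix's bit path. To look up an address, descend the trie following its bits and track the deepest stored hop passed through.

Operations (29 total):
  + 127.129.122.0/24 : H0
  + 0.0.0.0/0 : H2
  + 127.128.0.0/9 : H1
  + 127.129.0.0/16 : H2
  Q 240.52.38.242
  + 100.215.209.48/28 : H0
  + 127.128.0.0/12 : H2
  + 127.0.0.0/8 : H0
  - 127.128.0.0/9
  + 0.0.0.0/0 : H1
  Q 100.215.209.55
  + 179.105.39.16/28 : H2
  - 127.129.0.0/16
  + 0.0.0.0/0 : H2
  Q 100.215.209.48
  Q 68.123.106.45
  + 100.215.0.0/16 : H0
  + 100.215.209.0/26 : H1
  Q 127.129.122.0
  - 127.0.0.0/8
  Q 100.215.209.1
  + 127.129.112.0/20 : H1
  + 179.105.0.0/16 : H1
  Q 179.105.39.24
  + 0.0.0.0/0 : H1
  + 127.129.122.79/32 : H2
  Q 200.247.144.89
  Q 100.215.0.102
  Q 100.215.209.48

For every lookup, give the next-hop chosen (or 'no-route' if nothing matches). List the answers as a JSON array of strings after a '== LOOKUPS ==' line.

Apply in order:
  + 127.129.122.0/24 (H0) depth=24
  + 0.0.0.0/0 (H2) depth=0
  + 127.128.0.0/9 (H1) depth=9
  + 127.129.0.0/16 (H2) depth=16
  lookup 240.52.38.242: bits ε walk d0:H2 -> H2
  + 100.215.209.48/28 (H0) depth=28
  + 127.128.0.0/12 (H2) depth=12
  + 127.0.0.0/8 (H0) depth=8
  del 127.128.0.0/9 (clear depth 9)
  + 0.0.0.0/0 (H1) depth=0
  lookup 100.215.209.55: bits 0110010011010111110100010011 walk d0:H1→d1:-→d2:-→d3:-→d4:-→d5:-→d6:-→d7:-→d8:-→d9:-→d10:-→d11:-→d12:-→d13:-→d14:-→d15:-→d16:-→d17:-→d18:-→d19:-→d20:-→d21:-→d22:-→d23:-→d24:-→d25:-→d26:-→d27:-→d28:H0 -> H0
  + 179.105.39.16/28 (H2) depth=28
  del 127.129.0.0/16 (clear depth 16)
  + 0.0.0.0/0 (H2) depth=0
  lookup 100.215.209.48: bits 0110010011010111110100010011 walk d0:H2→d1:-→d2:-→d3:-→d4:-→d5:-→d6:-→d7:-→d8:-→d9:-→d10:-→d11:-→d12:-→d13:-→d14:-→d15:-→d16:-→d17:-→d18:-→d19:-→d20:-→d21:-→d22:-→d23:-→d24:-→d25:-→d26:-→d27:-→d28:H0 -> H0
  lookup 68.123.106.45: bits 01 walk d0:H2→d1:-→d2:- -> H2
  + 100.215.0.0/16 (H0) depth=16
  + 100.215.209.0/26 (H1) depth=26
  lookup 127.129.122.0: bits 011111111000000101111010 walk d0:H2→d1:-→d2:-→d3:-→d4:-→d5:-→d6:-→d7:-→d8:H0→d9:-→d10:-→d11:-→d12:H2→d13:-→d14:-→d15:-→d16:-→d17:-→d18:-→d19:-→d20:-→d21:-→d22:-→d23:-→d24:H0 -> H0
  del 127.0.0.0/8 (clear depth 8)
  lookup 100.215.209.1: bits 01100100110101111101000100 walk d0:H2→d1:-→d2:-→d3:-→d4:-→d5:-→d6:-→d7:-→d8:-→d9:-→d10:-→d11:-→d12:-→d13:-→d14:-→d15:-→d16:H0→d17:-→d18:-→d19:-→d20:-→d21:-→d22:-→d23:-→d24:-→d25:-→d26:H1 -> H1
  + 127.129.112.0/20 (H1) depth=20
  + 179.105.0.0/16 (H1) depth=16
  lookup 179.105.39.24: bits 1011001101101001001001110001 walk d0:H2→d1:-→d2:-→d3:-→d4:-→d5:-→d6:-→d7:-→d8:-→d9:-→d10:-→d11:-→d12:-→d13:-→d14:-→d15:-→d16:H1→d17:-→d18:-→d19:-→d20:-→d21:-→d22:-→d23:-→d24:-→d25:-→d26:-→d27:-→d28:H2 -> H2
  + 0.0.0.0/0 (H1) depth=0
  + 127.129.122.79/32 (H2) depth=32
  lookup 200.247.144.89: bits 1 walk d0:H1→d1:- -> H1
  lookup 100.215.0.102: bits 0110010011010111 walk d0:H1→d1:-→d2:-→d3:-→d4:-→d5:-→d6:-→d7:-→d8:-→d9:-→d10:-→d11:-→d12:-→d13:-→d14:-→d15:-→d16:H0 -> H0
  lookup 100.215.209.48: bits 0110010011010111110100010011 walk d0:H1→d1:-→d2:-→d3:-→d4:-→d5:-→d6:-→d7:-→d8:-→d9:-→d10:-→d11:-→d12:-→d13:-→d14:-→d15:-→d16:H0→d17:-→d18:-→d19:-→d20:-→d21:-→d22:-→d23:-→d24:-→d25:-→d26:H1→d27:-→d28:H0 -> H0

== LOOKUPS ==
["H2","H0","H0","H2","H0","H1","H2","H1","H0","H0"]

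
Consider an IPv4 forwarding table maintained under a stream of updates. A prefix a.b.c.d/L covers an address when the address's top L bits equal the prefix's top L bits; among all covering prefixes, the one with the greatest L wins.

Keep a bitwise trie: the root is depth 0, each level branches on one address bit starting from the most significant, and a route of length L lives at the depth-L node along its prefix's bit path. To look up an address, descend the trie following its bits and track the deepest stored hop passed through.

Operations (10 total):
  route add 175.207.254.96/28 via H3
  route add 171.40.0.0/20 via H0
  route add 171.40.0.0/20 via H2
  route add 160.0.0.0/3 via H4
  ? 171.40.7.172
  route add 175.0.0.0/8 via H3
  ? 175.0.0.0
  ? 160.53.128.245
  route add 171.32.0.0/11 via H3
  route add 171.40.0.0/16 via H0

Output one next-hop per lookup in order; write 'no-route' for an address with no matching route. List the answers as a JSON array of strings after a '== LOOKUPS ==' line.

Trace:
  add 175.207.254.96/28 -> H3 at depth 28
  add 171.40.0.0/20 -> H0 at depth 20
  add 171.40.0.0/20 -> H2 at depth 20
  add 160.0.0.0/3 -> H4 at depth 3
  lookup 171.40.7.172: bits 10101011001010000000 walk d0:-→d1:-→d2:-→d3:H4→d4:-→d5:-→d6:-→d7:-→d8:-→d9:-→d10:-→d11:-→d12:-→d13:-→d14:-→d15:-→d16:-→d17:-→d18:-→d19:-→d20:H2 -> H2
  add 175.0.0.0/8 -> H3 at depth 8
  lookup 175.0.0.0: bits 10101111 walk d0:-→d1:-→d2:-→d3:H4→d4:-→d5:-→d6:-→d7:-→d8:H3 -> H3
  lookup 160.53.128.245: bits 1010 walk d0:-→d1:-→d2:-→d3:H4→d4:- -> H4
  add 171.32.0.0/11 -> H3 at depth 11
  add 171.40.0.0/16 -> H0 at depth 16

== LOOKUPS ==
["H2","H3","H4"]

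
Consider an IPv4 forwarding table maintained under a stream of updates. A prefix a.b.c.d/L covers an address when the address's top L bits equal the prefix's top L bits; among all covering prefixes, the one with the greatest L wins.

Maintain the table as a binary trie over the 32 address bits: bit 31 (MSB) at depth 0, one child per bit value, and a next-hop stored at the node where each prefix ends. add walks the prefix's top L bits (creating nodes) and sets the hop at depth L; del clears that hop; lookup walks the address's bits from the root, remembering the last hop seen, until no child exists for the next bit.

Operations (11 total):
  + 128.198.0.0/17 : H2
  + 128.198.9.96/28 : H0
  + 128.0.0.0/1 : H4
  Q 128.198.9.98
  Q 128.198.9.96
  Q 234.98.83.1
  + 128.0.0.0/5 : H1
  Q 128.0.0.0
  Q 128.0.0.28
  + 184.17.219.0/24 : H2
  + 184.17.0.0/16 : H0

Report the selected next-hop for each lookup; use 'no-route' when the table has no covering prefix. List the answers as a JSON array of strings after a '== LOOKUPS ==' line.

Process each operation:
  add 128.198.0.0/17 -> H2 at depth 17
  add 128.198.9.96/28 -> H0 at depth 28
  add 128.0.0.0/1 -> H4 at depth 1
  Q 128.198.9.98: descend 1000000011000110000010010110 ; hops seen [H4,H2,H0] ; pick H0
  Q 128.198.9.96: descend 1000000011000110000010010110 ; hops seen [H4,H2,H0] ; pick H0
  Q 234.98.83.1: descend 1 ; hops seen [H4] ; pick H4
  add 128.0.0.0/5 -> H1 at depth 5
  Q 128.0.0.0: descend 10000000 ; hops seen [H4,H1] ; pick H1
  Q 128.0.0.28: descend 10000000 ; hops seen [H4,H1] ; pick H1
  add 184.17.219.0/24 -> H2 at depth 24
  add 184.17.0.0/16 -> H0 at depth 16

== LOOKUPS ==
["H0","H0","H4","H1","H1"]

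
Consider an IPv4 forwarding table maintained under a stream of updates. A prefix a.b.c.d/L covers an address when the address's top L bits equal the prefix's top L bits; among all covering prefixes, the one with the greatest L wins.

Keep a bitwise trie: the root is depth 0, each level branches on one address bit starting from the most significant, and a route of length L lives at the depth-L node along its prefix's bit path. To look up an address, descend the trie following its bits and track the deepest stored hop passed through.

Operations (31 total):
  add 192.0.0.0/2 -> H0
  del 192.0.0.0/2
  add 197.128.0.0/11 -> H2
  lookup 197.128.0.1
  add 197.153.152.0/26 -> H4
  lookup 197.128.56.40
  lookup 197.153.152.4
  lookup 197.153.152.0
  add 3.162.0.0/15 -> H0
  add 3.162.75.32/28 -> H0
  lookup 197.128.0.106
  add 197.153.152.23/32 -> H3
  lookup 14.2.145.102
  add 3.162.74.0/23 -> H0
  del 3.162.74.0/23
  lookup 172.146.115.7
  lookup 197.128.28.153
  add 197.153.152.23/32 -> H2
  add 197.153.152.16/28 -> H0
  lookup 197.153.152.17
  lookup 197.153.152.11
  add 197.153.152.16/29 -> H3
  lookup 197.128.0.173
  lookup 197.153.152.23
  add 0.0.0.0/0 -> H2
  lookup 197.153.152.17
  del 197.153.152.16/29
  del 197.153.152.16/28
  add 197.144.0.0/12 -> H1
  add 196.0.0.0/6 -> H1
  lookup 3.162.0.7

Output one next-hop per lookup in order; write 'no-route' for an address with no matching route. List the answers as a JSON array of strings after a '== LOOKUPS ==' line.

Process each operation:
  + 192.0.0.0/2 (H0) depth=2
  - 192.0.0.0/2 clear@2
  + 197.128.0.0/11 (H2) depth=11
  lookup 197.128.0.1: bits 11000101100 walk d0:-→d1:-→d2:-→d3:-→d4:-→d5:-→d6:-→d7:-→d8:-→d9:-→d10:-→d11:H2 -> H2
  + 197.153.152.0/26 (H4) depth=26
  lookup 197.128.56.40: bits 11000101100 walk d0:-→d1:-→d2:-→d3:-→d4:-→d5:-→d6:-→d7:-→d8:-→d9:-→d10:-→d11:H2 -> H2
  lookup 197.153.152.4: bits 11000101100110011001100000 walk d0:-→d1:-→d2:-→d3:-→d4:-→d5:-→d6:-→d7:-→d8:-→d9:-→d10:-→d11:H2→d12:-→d13:-→d14:-→d15:-→d16:-→d17:-→d18:-→d19:-→d20:-→d21:-→d22:-→d23:-→d24:-→d25:-→d26:H4 -> H4
  lookup 197.153.152.0: bits 11000101100110011001100000 walk d0:-→d1:-→d2:-→d3:-→d4:-→d5:-→d6:-→d7:-→d8:-→d9:-→d10:-→d11:H2→d12:-→d13:-→d14:-→d15:-→d16:-→d17:-→d18:-→d19:-→d20:-→d21:-→d22:-→d23:-→d24:-→d25:-→d26:H4 -> H4
  + 3.162.0.0/15 (H0) depth=15
  + 3.162.75.32/28 (H0) depth=28
  lookup 197.128.0.106: bits 11000101100 walk d0:-→d1:-→d2:-→d3:-→d4:-→d5:-→d6:-→d7:-→d8:-→d9:-→d10:-→d11:H2 -> H2
  + 197.153.152.23/32 (H3) depth=32
  lookup 14.2.145.102: bits 0000 walk d0:-→d1:-→d2:-→d3:-→d4:- -> no-route
  + 3.162.74.0/23 (H0) depth=23
  - 3.162.74.0/23 clear@23
  lookup 172.146.115.7: bits 1 walk d0:-→d1:- -> no-route
  lookup 197.128.28.153: bits 11000101100 walk d0:-→d1:-→d2:-→d3:-→d4:-→d5:-→d6:-→d7:-→d8:-→d9:-→d10:-→d11:H2 -> H2
  + 197.153.152.23/32 (H2) depth=32
  + 197.153.152.16/28 (H0) depth=28
  lookup 197.153.152.17: bits 11000101100110011001100000010 walk d0:-→d1:-→d2:-→d3:-→d4:-→d5:-→d6:-→d7:-→d8:-→d9:-→d10:-→d11:H2→d12:-→d13:-→d14:-→d15:-→d16:-→d17:-→d18:-→d19:-→d20:-→d21:-→d22:-→d23:-→d24:-→d25:-→d26:H4→d27:-→d28:H0→d29:- -> H0
  lookup 197.153.152.11: bits 110001011001100110011000000 walk d0:-→d1:-→d2:-→d3:-→d4:-→d5:-→d6:-→d7:-→d8:-→d9:-→d10:-→d11:H2→d12:-→d13:-→d14:-→d15:-→d16:-→d17:-→d18:-→d19:-→d20:-→d21:-→d22:-→d23:-→d24:-→d25:-→d26:H4→d27:- -> H4
  + 197.153.152.16/29 (H3) depth=29
  lookup 197.128.0.173: bits 11000101100 walk d0:-→d1:-→d2:-→d3:-→d4:-→d5:-→d6:-→d7:-→d8:-→d9:-→d10:-→d11:H2 -> H2
  lookup 197.153.152.23: bits 11000101100110011001100000010111 walk d0:-→d1:-→d2:-→d3:-→d4:-→d5:-→d6:-→d7:-→d8:-→d9:-→d10:-→d11:H2→d12:-→d13:-→d14:-→d15:-→d16:-→d17:-→d18:-→d19:-→d20:-→d21:-→d22:-→d23:-→d24:-→d25:-→d26:H4→d27:-→d28:H0→d29:H3→d30:-→d31:-→d32:H2 -> H2
  + 0.0.0.0/0 (H2) depth=0
  lookup 197.153.152.17: bits 11000101100110011001100000010 walk d0:H2→d1:-→d2:-→d3:-→d4:-→d5:-→d6:-→d7:-→d8:-→d9:-→d10:-→d11:H2→d12:-→d13:-→d14:-→d15:-→d16:-→d17:-→d18:-→d19:-→d20:-→d21:-→d22:-→d23:-→d24:-→d25:-→d26:H4→d27:-→d28:H0→d29:H3 -> H3
  - 197.153.152.16/29 clear@29
  - 197.153.152.16/28 clear@28
  + 197.144.0.0/12 (H1) depth=12
  + 196.0.0.0/6 (H1) depth=6
  lookup 3.162.0.7: bits 00000011101000100 walk d0:H2→d1:-→d2:-→d3:-→d4:-→d5:-→d6:-→d7:-→d8:-→d9:-→d10:-→d11:-→d12:-→d13:-→d14:-→d15:H0→d16:-→d17:- -> H0

== LOOKUPS ==
["H2","H2","H4","H4","H2","no-route","no-route","H2","H0","H4","H2","H2","H3","H0"]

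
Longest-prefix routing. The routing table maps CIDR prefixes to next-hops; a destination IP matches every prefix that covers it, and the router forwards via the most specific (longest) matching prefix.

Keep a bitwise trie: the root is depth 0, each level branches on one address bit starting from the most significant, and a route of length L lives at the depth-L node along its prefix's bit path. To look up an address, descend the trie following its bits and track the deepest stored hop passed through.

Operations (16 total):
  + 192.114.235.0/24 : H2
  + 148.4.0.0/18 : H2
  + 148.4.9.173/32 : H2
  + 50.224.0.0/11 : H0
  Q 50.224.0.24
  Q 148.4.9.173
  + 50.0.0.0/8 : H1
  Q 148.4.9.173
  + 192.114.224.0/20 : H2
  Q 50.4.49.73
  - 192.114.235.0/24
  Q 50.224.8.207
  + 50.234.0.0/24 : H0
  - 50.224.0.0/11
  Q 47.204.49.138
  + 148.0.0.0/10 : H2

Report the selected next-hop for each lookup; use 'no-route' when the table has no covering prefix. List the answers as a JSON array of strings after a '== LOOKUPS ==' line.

Process each operation:
  add 192.114.235.0/24 -> H2 at depth 24
  add 148.4.0.0/18 -> H2 at depth 18
  add 148.4.9.173/32 -> H2 at depth 32
  add 50.224.0.0/11 -> H0 at depth 11
  ? 50.224.0.24  path d0:-→d1:-→d2:-→d3:-→d4:-→d5:-→d6:-→d7:-→d8:-→d9:-→d10:-→d11:H0  best=H0
  ? 148.4.9.173  path d0:-→d1:-→d2:-→d3:-→d4:-→d5:-→d6:-→d7:-→d8:-→d9:-→d10:-→d11:-→d12:-→d13:-→d14:-→d15:-→d16:-→d17:-→d18:H2→d19:-→d20:-→d21:-→d22:-→d23:-→d24:-→d25:-→d26:-→d27:-→d28:-→d29:-→d30:-→d31:-→d32:H2  best=H2
  add 50.0.0.0/8 -> H1 at depth 8
  ? 148.4.9.173  path d0:-→d1:-→d2:-→d3:-→d4:-→d5:-→d6:-→d7:-→d8:-→d9:-→d10:-→d11:-→d12:-→d13:-→d14:-→d15:-→d16:-→d17:-→d18:H2→d19:-→d20:-→d21:-→d22:-→d23:-→d24:-→d25:-→d26:-→d27:-→d28:-→d29:-→d30:-→d31:-→d32:H2  best=H2
  add 192.114.224.0/20 -> H2 at depth 20
  ? 50.4.49.73  path d0:-→d1:-→d2:-→d3:-→d4:-→d5:-→d6:-→d7:-→d8:H1  best=H1
  del 192.114.235.0/24 (clear depth 24)
  ? 50.224.8.207  path d0:-→d1:-→d2:-→d3:-→d4:-→d5:-→d6:-→d7:-→d8:H1→d9:-→d10:-→d11:H0  best=H0
  add 50.234.0.0/24 -> H0 at depth 24
  del 50.224.0.0/11 (clear depth 11)
  ? 47.204.49.138  path d0:-→d1:-→d2:-→d3:-  best=no-route
  add 148.0.0.0/10 -> H2 at depth 10

== LOOKUPS ==
["H0","H2","H2","H1","H0","no-route"]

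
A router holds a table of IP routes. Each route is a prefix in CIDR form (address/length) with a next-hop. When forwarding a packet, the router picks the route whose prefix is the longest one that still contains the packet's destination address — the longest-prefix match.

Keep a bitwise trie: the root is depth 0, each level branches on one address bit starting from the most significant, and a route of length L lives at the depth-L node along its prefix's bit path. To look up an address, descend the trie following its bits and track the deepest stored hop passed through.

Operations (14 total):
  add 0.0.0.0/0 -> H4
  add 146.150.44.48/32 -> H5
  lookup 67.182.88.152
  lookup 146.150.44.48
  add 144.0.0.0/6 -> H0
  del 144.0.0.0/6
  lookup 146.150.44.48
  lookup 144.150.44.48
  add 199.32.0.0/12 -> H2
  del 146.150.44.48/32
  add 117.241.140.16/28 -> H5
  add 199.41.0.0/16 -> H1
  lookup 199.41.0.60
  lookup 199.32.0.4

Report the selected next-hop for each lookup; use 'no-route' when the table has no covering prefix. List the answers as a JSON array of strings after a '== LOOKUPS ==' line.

Process each operation:
  + 0.0.0.0/0 (H4) depth=0
  + 146.150.44.48/32 (H5) depth=32
  Q 67.182.88.152: descend ε ; hops seen [H4] ; pick H4
  Q 146.150.44.48: descend 10010010100101100010110000110000 ; hops seen [H4,H5] ; pick H5
  + 144.0.0.0/6 (H0) depth=6
  del 144.0.0.0/6 (clear depth 6)
  Q 146.150.44.48: descend 10010010100101100010110000110000 ; hops seen [H4,H5] ; pick H5
  Q 144.150.44.48: descend 100100 ; hops seen [H4] ; pick H4
  + 199.32.0.0/12 (H2) depth=12
  del 146.150.44.48/32 (clear depth 32)
  + 117.241.140.16/28 (H5) depth=28
  + 199.41.0.0/16 (H1) depth=16
  Q 199.41.0.60: descend 1100011100101001 ; hops seen [H4,H2,H1] ; pick H1
  Q 199.32.0.4: descend 110001110010 ; hops seen [H4,H2] ; pick H2

== LOOKUPS ==
["H4","H5","H5","H4","H1","H2"]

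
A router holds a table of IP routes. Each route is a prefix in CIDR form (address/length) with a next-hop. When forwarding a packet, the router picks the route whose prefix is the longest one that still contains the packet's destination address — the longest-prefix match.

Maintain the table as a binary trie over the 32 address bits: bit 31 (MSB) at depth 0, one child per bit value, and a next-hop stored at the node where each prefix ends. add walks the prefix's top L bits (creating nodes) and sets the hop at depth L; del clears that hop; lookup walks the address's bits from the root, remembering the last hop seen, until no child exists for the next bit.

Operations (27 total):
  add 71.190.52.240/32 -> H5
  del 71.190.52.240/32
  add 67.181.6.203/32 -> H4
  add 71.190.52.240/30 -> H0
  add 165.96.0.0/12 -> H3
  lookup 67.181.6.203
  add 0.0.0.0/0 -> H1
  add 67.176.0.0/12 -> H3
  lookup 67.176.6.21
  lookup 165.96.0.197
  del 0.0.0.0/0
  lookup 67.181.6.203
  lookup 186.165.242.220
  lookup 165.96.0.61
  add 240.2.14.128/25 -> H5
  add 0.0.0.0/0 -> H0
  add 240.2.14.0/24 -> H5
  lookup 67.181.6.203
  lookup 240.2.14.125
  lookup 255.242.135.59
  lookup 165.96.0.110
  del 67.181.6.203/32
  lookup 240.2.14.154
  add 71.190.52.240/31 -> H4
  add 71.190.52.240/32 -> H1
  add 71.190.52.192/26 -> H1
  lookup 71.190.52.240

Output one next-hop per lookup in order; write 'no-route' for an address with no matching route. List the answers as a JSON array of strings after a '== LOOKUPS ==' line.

Apply in order:
  + 71.190.52.240/32 (H5) depth=32
  del 71.190.52.240/32 (clear depth 32)
  + 67.181.6.203/32 (H4) depth=32
  + 71.190.52.240/30 (H0) depth=30
  + 165.96.0.0/12 (H3) depth=12
  Q 67.181.6.203: descend 01000011101101010000011011001011 ; hops seen [H4] ; pick H4
  + 0.0.0.0/0 (H1) depth=0
  + 67.176.0.0/12 (H3) depth=12
  Q 67.176.6.21: descend 0100001110110 ; hops seen [H1,H3] ; pick H3
  Q 165.96.0.197: descend 101001010110 ; hops seen [H1,H3] ; pick H3
  del 0.0.0.0/0 (clear depth 0)
  Q 67.181.6.203: descend 01000011101101010000011011001011 ; hops seen [H3,H4] ; pick H4
  Q 186.165.242.220: descend 101 ; hops seen [∅] ; pick no-route
  Q 165.96.0.61: descend 101001010110 ; hops seen [H3] ; pick H3
  + 240.2.14.128/25 (H5) depth=25
  + 0.0.0.0/0 (H0) depth=0
  + 240.2.14.0/24 (H5) depth=24
  Q 67.181.6.203: descend 01000011101101010000011011001011 ; hops seen [H0,H3,H4] ; pick H4
  Q 240.2.14.125: descend 111100000000001000001110 ; hops seen [H0,H5] ; pick H5
  Q 255.242.135.59: descend 1111 ; hops seen [H0] ; pick H0
  Q 165.96.0.110: descend 101001010110 ; hops seen [H0,H3] ; pick H3
  del 67.181.6.203/32 (clear depth 32)
  Q 240.2.14.154: descend 1111000000000010000011101 ; hops seen [H0,H5,H5] ; pick H5
  + 71.190.52.240/31 (H4) depth=31
  + 71.190.52.240/32 (H1) depth=32
  + 71.190.52.192/26 (H1) depth=26
  Q 71.190.52.240: descend 01000111101111100011010011110000 ; hops seen [H0,H1,H0,H4,H1] ; pick H1

== LOOKUPS ==
["H4","H3","H3","H4","no-route","H3","H4","H5","H0","H3","H5","H1"]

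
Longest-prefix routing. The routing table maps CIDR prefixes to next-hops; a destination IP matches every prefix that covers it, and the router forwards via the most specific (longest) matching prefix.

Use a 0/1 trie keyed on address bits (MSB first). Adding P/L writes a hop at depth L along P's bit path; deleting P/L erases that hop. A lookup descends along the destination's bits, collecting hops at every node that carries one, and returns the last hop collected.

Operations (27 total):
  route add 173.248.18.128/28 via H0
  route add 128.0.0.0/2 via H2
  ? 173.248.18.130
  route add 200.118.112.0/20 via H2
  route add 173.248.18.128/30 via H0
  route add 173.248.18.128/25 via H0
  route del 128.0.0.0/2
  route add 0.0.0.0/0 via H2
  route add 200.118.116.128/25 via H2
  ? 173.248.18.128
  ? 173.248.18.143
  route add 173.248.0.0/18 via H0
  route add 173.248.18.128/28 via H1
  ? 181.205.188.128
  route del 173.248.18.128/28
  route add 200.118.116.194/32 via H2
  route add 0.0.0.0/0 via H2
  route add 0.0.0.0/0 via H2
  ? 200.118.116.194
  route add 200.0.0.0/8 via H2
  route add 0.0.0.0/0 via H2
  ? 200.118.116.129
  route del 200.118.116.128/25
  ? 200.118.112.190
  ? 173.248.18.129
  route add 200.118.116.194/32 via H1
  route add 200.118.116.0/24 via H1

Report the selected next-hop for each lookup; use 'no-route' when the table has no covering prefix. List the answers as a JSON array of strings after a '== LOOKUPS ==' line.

Trace:
  + 173.248.18.128/28 (H0) depth=28
  + 128.0.0.0/2 (H2) depth=2
  lookup 173.248.18.130: bits 1010110111111000000100101000 walk d0:-→d1:-→d2:H2→d3:-→d4:-→d5:-→d6:-→d7:-→d8:-→d9:-→d10:-→d11:-→d12:-→d13:-→d14:-→d15:-→d16:-→d17:-→d18:-→d19:-→d20:-→d21:-→d22:-→d23:-→d24:-→d25:-→d26:-→d27:-→d28:H0 -> H0
  + 200.118.112.0/20 (H2) depth=20
  + 173.248.18.128/30 (H0) depth=30
  + 173.248.18.128/25 (H0) depth=25
  del 128.0.0.0/2 (clear depth 2)
  + 0.0.0.0/0 (H2) depth=0
  + 200.118.116.128/25 (H2) depth=25
  lookup 173.248.18.128: bits 101011011111100000010010100000 walk d0:H2→d1:-→d2:-→d3:-→d4:-→d5:-→d6:-→d7:-→d8:-→d9:-→d10:-→d11:-→d12:-→d13:-→d14:-→d15:-→d16:-→d17:-→d18:-→d19:-→d20:-→d21:-→d22:-→d23:-→d24:-→d25:H0→d26:-→d27:-→d28:H0→d29:-→d30:H0 -> H0
  lookup 173.248.18.143: bits 1010110111111000000100101000 walk d0:H2→d1:-→d2:-→d3:-→d4:-→d5:-→d6:-→d7:-→d8:-→d9:-→d10:-→d11:-→d12:-→d13:-→d14:-→d15:-→d16:-→d17:-→d18:-→d19:-→d20:-→d21:-→d22:-→d23:-→d24:-→d25:H0→d26:-→d27:-→d28:H0 -> H0
  + 173.248.0.0/18 (H0) depth=18
  + 173.248.18.128/28 (H1) depth=28
  lookup 181.205.188.128: bits 101 walk d0:H2→d1:-→d2:-→d3:- -> H2
  del 173.248.18.128/28 (clear depth 28)
  + 200.118.116.194/32 (H2) depth=32
  + 0.0.0.0/0 (H2) depth=0
  + 0.0.0.0/0 (H2) depth=0
  lookup 200.118.116.194: bits 11001000011101100111010011000010 walk d0:H2→d1:-→d2:-→d3:-→d4:-→d5:-→d6:-→d7:-→d8:-→d9:-→d10:-→d11:-→d12:-→d13:-→d14:-→d15:-→d16:-→d17:-→d18:-→d19:-→d20:H2→d21:-→d22:-→d23:-→d24:-→d25:H2→d26:-→d27:-→d28:-→d29:-→d30:-→d31:-→d32:H2 -> H2
  + 200.0.0.0/8 (H2) depth=8
  + 0.0.0.0/0 (H2) depth=0
  lookup 200.118.116.129: bits 1100100001110110011101001 walk d0:H2→d1:-→d2:-→d3:-→d4:-→d5:-→d6:-→d7:-→d8:H2→d9:-→d10:-→d11:-→d12:-→d13:-→d14:-→d15:-→d16:-→d17:-→d18:-→d19:-→d20:H2→d21:-→d22:-→d23:-→d24:-→d25:H2 -> H2
  del 200.118.116.128/25 (clear depth 25)
  lookup 200.118.112.190: bits 110010000111011001110 walk d0:H2→d1:-→d2:-→d3:-→d4:-→d5:-→d6:-→d7:-→d8:H2→d9:-→d10:-→d11:-→d12:-→d13:-→d14:-→d15:-→d16:-→d17:-→d18:-→d19:-→d20:H2→d21:- -> H2
  lookup 173.248.18.129: bits 101011011111100000010010100000 walk d0:H2→d1:-→d2:-→d3:-→d4:-→d5:-→d6:-→d7:-→d8:-→d9:-→d10:-→d11:-→d12:-→d13:-→d14:-→d15:-→d16:-→d17:-→d18:H0→d19:-→d20:-→d21:-→d22:-→d23:-→d24:-→d25:H0→d26:-→d27:-→d28:-→d29:-→d30:H0 -> H0
  + 200.118.116.194/32 (H1) depth=32
  + 200.118.116.0/24 (H1) depth=24

== LOOKUPS ==
["H0","H0","H0","H2","H2","H2","H2","H0"]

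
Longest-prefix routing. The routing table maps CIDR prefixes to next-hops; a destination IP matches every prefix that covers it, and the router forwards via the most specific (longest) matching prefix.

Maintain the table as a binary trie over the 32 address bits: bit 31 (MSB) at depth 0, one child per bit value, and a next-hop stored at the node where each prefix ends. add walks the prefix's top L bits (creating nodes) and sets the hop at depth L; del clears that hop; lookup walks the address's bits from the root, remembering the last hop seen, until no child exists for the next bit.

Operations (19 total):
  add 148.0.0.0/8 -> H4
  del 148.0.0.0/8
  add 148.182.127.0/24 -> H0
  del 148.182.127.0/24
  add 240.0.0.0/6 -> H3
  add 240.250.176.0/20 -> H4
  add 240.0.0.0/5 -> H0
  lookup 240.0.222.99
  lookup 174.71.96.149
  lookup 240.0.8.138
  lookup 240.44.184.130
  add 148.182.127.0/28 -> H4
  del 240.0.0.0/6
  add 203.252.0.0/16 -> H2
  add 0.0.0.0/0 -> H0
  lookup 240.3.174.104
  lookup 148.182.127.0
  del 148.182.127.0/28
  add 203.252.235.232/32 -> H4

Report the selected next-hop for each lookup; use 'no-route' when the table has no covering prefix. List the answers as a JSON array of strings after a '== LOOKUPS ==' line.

Apply in order:
  add 148.0.0.0/8 -> H4 at depth 8
  del 148.0.0.0/8 (clear depth 8)
  add 148.182.127.0/24 -> H0 at depth 24
  del 148.182.127.0/24 (clear depth 24)
  add 240.0.0.0/6 -> H3 at depth 6
  add 240.250.176.0/20 -> H4 at depth 20
  add 240.0.0.0/5 -> H0 at depth 5
  ? 240.0.222.99  path d0:-→d1:-→d2:-→d3:-→d4:-→d5:H0→d6:H3→d7:-→d8:-  best=H3
  ? 174.71.96.149  path d0:-→d1:-→d2:-  best=no-route
  ? 240.0.8.138  path d0:-→d1:-→d2:-→d3:-→d4:-→d5:H0→d6:H3→d7:-→d8:-  best=H3
  ? 240.44.184.130  path d0:-→d1:-→d2:-→d3:-→d4:-→d5:H0→d6:H3→d7:-→d8:-  best=H3
  add 148.182.127.0/28 -> H4 at depth 28
  del 240.0.0.0/6 (clear depth 6)
  add 203.252.0.0/16 -> H2 at depth 16
  add 0.0.0.0/0 -> H0 at depth 0
  ? 240.3.174.104  path d0:H0→d1:-→d2:-→d3:-→d4:-→d5:H0→d6:-→d7:-→d8:-  best=H0
  ? 148.182.127.0  path d0:H0→d1:-→d2:-→d3:-→d4:-→d5:-→d6:-→d7:-→d8:-→d9:-→d10:-→d11:-→d12:-→d13:-→d14:-→d15:-→d16:-→d17:-→d18:-→d19:-→d20:-→d21:-→d22:-→d23:-→d24:-→d25:-→d26:-→d27:-→d28:H4  best=H4
  del 148.182.127.0/28 (clear depth 28)
  add 203.252.235.232/32 -> H4 at depth 32

== LOOKUPS ==
["H3","no-route","H3","H3","H0","H4"]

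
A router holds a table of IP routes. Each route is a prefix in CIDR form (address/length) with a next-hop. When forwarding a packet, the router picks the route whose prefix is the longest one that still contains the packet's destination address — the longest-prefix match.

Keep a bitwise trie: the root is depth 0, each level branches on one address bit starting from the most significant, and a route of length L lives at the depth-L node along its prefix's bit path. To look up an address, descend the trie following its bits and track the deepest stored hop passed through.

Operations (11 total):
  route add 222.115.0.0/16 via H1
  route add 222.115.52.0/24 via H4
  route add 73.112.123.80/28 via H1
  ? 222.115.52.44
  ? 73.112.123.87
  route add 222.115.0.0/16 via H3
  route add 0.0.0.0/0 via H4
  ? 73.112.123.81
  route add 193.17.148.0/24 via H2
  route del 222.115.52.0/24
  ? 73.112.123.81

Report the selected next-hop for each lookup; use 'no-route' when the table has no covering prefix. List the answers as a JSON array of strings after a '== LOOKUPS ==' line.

Apply in order:
  add 222.115.0.0/16 -> H1 at depth 16
  add 222.115.52.0/24 -> H4 at depth 24
  add 73.112.123.80/28 -> H1 at depth 28
  Q 222.115.52.44: descend 110111100111001100110100 ; hops seen [H1,H4] ; pick H4
  Q 73.112.123.87: descend 0100100101110000011110110101 ; hops seen [H1] ; pick H1
  add 222.115.0.0/16 -> H3 at depth 16
  add 0.0.0.0/0 -> H4 at depth 0
  Q 73.112.123.81: descend 0100100101110000011110110101 ; hops seen [H4,H1] ; pick H1
  add 193.17.148.0/24 -> H2 at depth 24
  - 222.115.52.0/24 clear@24
  Q 73.112.123.81: descend 0100100101110000011110110101 ; hops seen [H4,H1] ; pick H1

== LOOKUPS ==
["H4","H1","H1","H1"]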